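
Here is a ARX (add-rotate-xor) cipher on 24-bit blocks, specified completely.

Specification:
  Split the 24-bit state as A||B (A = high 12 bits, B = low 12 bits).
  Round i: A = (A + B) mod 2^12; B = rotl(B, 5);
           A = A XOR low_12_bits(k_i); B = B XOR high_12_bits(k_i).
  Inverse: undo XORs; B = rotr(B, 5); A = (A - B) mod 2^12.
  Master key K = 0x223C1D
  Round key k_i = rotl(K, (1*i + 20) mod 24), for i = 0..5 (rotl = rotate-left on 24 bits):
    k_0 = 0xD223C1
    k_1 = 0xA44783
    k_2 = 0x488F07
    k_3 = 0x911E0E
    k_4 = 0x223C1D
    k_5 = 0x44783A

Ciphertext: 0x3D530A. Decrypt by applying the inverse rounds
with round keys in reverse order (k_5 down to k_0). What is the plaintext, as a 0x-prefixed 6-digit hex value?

s_0 = ciphertext = 0x3D530A
s_1 = InvRound(s_0, k_5) = 0x5356BA
s_2 = InvRound(s_1, k_4) = 0xC84CA4
s_3 = InvRound(s_2, k_3) = 0x7DDAAD
s_4 = InvRound(s_3, k_2) = 0x5E92F1
s_5 = InvRound(s_4, k_1) = 0x7A5AC5
s_6 = InvRound(s_5, k_0) = 0x0A53BF

0x0A53BF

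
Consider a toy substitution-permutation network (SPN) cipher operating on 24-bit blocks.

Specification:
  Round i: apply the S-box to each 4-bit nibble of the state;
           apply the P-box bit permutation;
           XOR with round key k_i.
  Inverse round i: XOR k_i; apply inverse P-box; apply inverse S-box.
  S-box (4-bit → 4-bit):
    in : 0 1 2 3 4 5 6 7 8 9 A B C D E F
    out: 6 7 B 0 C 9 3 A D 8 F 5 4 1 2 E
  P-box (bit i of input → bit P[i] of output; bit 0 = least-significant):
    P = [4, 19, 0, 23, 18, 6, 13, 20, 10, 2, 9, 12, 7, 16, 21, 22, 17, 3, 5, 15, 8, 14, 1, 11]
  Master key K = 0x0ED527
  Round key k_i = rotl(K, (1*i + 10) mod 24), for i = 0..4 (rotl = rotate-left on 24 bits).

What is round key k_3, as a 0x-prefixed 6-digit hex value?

K = 0x0ED527
k_0 = rotl(K, (1*0+10) mod 24) = rotl(K, 10) = 0x549C3B
k_1 = rotl(K, (1*1+10) mod 24) = rotl(K, 11) = 0xA93876
k_2 = rotl(K, (1*2+10) mod 24) = rotl(K, 12) = 0x5270ED
k_3 = rotl(K, (1*3+10) mod 24) = rotl(K, 13) = 0xA4E1DA

0xA4E1DA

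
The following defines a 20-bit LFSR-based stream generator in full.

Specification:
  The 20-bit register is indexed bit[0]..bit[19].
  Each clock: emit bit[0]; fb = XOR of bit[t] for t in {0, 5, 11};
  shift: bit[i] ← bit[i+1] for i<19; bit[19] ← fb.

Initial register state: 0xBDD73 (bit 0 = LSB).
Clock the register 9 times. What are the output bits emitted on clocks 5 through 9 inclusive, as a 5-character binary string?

11101

reg_0 = 0xBDD73
clock 1: out=1, reg = 0xDEEB9
clock 2: out=1, reg = 0xEF75C
clock 3: out=0, reg = 0x77BAE
clock 4: out=0, reg = 0x3BDD7
clock 5: out=1, reg = 0x1DEEB
clock 6: out=1, reg = 0x8EF75
clock 7: out=1, reg = 0xC77BA
clock 8: out=0, reg = 0xE3BDD
clock 9: out=1, reg = 0x71DEE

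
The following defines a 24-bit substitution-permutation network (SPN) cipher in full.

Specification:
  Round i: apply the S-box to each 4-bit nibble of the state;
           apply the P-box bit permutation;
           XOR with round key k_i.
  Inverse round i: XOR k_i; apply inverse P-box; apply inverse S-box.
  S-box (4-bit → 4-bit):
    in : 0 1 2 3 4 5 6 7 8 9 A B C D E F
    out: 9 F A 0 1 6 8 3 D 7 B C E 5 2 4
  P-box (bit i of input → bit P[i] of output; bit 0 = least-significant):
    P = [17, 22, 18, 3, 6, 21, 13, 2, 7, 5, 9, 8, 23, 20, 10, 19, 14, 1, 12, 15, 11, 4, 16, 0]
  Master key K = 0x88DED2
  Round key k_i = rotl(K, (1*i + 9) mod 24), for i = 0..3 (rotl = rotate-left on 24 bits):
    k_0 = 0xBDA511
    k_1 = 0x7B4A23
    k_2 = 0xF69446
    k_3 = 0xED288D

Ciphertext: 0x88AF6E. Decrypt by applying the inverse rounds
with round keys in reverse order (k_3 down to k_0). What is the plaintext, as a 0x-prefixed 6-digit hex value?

0x56406E

s_0 = ciphertext = 0x88AF6E
s_1 = InvRound(s_0, k_3) = 0xB2F175
s_2 = InvRound(s_1, k_2) = 0x27F2F5
s_3 = InvRound(s_2, k_1) = 0x7C2485
s_4 = InvRound(s_3, k_0) = 0x56406E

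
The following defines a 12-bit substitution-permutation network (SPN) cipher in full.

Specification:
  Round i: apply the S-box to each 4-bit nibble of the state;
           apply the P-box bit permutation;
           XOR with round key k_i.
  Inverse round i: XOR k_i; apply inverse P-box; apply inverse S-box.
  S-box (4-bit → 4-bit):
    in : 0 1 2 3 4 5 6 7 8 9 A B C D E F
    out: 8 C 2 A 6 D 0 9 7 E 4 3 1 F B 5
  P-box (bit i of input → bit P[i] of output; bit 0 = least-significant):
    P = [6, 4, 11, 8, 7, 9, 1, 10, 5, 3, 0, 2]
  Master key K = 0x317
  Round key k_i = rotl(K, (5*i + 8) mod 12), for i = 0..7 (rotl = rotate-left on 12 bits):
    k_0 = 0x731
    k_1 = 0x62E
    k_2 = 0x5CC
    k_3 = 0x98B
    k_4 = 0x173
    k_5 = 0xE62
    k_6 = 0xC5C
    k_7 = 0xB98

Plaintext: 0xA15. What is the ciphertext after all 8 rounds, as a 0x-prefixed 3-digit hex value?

s_0 = plaintext = 0xA15
s_1 = Round(s_0, k_0) = 0xA72
s_2 = Round(s_1, k_1) = 0x2BF
s_3 = Round(s_2, k_2) = 0xF04
s_4 = Round(s_3, k_3) = 0x5BA
s_5 = Round(s_4, k_4) = 0xBD6
s_6 = Round(s_5, k_5) = 0x8C8
s_7 = Round(s_6, k_6) = 0x4A5
s_8 = Round(s_7, k_7) = 0x2D3

0x2D3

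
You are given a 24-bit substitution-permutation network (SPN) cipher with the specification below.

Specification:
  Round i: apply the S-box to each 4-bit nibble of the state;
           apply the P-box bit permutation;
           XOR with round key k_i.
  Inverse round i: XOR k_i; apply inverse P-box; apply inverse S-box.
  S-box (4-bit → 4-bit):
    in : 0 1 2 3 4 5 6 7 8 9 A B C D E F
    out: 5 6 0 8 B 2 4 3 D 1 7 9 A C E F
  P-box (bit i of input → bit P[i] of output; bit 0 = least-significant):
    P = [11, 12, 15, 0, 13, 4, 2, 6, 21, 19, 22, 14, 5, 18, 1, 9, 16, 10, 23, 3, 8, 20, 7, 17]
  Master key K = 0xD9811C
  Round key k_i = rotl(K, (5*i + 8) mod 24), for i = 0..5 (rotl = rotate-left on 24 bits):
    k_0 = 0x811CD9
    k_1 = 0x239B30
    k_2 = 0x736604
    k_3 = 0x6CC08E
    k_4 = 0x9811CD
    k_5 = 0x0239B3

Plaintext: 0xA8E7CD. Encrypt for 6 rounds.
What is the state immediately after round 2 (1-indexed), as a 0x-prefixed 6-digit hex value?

s_0 = plaintext = 0xA8E7CD
s_1 = Round(s_0, k_0) = 0x3C9F02
s_2 = Round(s_1, k_1) = 0x49FF1C
s_3 = Round(s_2, k_2) = 0x0C3533
s_4 = Round(s_3, k_3) = 0x64C747
s_5 = Round(s_4, k_4) = 0xB52F15
s_6 = Round(s_5, k_5) = 0x686CA7

0x49FF1C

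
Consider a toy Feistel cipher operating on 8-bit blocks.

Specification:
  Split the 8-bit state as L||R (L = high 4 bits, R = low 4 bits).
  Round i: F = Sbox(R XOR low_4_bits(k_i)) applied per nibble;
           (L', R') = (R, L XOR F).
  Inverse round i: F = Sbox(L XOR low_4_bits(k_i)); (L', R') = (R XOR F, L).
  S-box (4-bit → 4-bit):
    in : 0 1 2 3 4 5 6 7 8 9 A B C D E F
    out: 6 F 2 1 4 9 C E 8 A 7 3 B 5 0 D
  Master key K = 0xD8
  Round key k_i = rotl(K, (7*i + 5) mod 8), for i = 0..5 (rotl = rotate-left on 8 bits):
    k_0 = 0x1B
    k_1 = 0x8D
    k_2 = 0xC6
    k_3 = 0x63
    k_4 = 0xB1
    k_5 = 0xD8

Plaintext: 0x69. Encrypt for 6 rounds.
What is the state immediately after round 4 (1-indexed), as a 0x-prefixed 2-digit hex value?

0xD3

s_0 = plaintext = 0x69
s_1 = Round(s_0, k_0) = 0x94
s_2 = Round(s_1, k_1) = 0x43
s_3 = Round(s_2, k_2) = 0x3D
s_4 = Round(s_3, k_3) = 0xD3
s_5 = Round(s_4, k_4) = 0x3F
s_6 = Round(s_5, k_5) = 0xFD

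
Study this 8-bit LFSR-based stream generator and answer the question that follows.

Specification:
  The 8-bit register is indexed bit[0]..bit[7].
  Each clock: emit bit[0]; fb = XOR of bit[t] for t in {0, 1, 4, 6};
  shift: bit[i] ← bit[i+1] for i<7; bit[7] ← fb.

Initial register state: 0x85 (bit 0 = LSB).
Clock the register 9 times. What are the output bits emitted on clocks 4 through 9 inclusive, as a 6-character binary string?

000011

reg_0 = 0x85
clock 1: out=1, reg = 0xC2
clock 2: out=0, reg = 0x61
clock 3: out=1, reg = 0x30
clock 4: out=0, reg = 0x98
clock 5: out=0, reg = 0xCC
clock 6: out=0, reg = 0xE6
clock 7: out=0, reg = 0x73
clock 8: out=1, reg = 0x39
clock 9: out=1, reg = 0x1C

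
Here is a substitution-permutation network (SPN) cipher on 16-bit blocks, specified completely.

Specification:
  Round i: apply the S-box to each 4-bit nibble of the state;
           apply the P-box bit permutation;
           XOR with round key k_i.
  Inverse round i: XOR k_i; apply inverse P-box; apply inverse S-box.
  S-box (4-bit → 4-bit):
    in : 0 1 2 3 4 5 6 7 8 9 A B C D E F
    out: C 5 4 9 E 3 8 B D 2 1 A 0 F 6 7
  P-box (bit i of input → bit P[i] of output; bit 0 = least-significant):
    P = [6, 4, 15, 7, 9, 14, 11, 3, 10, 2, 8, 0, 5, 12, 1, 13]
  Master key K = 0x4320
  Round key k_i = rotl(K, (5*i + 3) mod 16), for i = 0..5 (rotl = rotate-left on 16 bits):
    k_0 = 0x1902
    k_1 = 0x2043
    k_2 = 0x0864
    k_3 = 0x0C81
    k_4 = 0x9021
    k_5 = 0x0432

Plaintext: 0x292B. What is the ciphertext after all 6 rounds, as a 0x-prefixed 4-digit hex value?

0x88A1

s_0 = plaintext = 0x292B
s_1 = Round(s_0, k_0) = 0x1194
s_2 = Round(s_1, k_1) = 0xE5F1
s_3 = Round(s_2, k_2) = 0xD622
s_4 = Round(s_3, k_3) = 0xB4A2
s_5 = Round(s_4, k_4) = 0x2324
s_6 = Round(s_5, k_5) = 0x88A1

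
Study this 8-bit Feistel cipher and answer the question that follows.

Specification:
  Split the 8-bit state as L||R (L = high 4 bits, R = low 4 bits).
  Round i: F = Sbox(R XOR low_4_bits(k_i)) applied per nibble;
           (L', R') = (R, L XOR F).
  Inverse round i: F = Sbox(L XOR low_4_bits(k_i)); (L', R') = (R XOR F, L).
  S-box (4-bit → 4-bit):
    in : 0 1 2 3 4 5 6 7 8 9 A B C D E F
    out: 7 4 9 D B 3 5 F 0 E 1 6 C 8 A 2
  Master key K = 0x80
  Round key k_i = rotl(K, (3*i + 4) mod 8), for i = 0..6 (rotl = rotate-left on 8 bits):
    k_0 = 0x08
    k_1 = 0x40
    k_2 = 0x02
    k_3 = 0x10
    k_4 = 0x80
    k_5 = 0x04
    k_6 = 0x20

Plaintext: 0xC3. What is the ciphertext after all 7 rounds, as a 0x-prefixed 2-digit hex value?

0xAD

s_0 = plaintext = 0xC3
s_1 = Round(s_0, k_0) = 0x3A
s_2 = Round(s_1, k_1) = 0xA2
s_3 = Round(s_2, k_2) = 0x2D
s_4 = Round(s_3, k_3) = 0xDA
s_5 = Round(s_4, k_4) = 0xAC
s_6 = Round(s_5, k_5) = 0xCA
s_7 = Round(s_6, k_6) = 0xAD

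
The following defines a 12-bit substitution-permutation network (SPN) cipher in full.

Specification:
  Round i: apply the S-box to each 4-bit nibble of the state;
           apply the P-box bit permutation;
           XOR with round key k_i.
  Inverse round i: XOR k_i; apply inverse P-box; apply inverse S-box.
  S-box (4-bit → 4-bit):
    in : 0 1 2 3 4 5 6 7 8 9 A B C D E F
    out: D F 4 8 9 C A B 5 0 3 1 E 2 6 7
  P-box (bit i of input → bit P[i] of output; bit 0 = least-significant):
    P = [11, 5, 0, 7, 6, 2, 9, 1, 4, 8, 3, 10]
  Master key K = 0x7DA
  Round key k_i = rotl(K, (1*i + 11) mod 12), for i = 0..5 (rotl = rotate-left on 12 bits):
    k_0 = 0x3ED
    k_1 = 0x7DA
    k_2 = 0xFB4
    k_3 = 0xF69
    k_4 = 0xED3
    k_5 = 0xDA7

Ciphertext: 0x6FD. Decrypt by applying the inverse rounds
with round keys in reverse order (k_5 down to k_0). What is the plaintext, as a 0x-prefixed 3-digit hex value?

0x8C4

s_0 = ciphertext = 0x6FD
s_1 = InvRound(s_0, k_5) = 0xF0B
s_2 = InvRound(s_1, k_4) = 0xFB3
s_3 = InvRound(s_2, k_3) = 0x843
s_4 = InvRound(s_3, k_2) = 0x71C
s_5 = InvRound(s_4, k_1) = 0x973
s_6 = InvRound(s_5, k_0) = 0x8C4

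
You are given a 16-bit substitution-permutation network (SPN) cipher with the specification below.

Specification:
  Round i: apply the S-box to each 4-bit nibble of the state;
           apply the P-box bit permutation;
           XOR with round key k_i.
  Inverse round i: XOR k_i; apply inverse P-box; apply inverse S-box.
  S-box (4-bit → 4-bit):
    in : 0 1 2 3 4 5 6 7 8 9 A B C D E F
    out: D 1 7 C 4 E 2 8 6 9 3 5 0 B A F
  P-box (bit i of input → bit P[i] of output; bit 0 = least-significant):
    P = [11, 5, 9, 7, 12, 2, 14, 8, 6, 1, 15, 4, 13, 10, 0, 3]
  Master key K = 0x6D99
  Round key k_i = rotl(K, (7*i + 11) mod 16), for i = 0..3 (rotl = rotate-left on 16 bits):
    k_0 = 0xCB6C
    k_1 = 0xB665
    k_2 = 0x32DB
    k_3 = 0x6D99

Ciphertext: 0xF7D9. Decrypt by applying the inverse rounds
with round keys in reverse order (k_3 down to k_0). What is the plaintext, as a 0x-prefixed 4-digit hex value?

0xC6A7

s_0 = ciphertext = 0xF7D9
s_1 = InvRound(s_0, k_3) = 0xCB1B
s_2 = InvRound(s_1, k_2) = 0x1B09
s_3 = InvRound(s_2, k_1) = 0xDBEA
s_4 = InvRound(s_3, k_0) = 0xC6A7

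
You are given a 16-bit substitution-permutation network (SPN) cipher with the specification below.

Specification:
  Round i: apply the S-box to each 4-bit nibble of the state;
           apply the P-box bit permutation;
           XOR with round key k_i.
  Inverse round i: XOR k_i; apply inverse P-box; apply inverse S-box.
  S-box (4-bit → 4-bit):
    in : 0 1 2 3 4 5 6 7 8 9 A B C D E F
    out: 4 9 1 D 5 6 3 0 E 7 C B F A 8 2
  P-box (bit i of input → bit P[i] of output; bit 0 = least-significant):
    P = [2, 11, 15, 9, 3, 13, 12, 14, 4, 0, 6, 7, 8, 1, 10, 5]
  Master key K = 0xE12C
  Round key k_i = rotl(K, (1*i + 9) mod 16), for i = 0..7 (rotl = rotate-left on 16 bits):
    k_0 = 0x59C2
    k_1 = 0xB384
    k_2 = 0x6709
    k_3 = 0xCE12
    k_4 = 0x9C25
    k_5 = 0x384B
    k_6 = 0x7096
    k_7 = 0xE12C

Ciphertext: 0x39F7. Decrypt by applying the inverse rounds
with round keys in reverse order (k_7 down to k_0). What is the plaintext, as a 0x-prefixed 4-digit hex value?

s_0 = ciphertext = 0x39F7
s_1 = InvRound(s_0, k_7) = 0xFC35
s_2 = InvRound(s_1, k_6) = 0x8D75
s_3 = InvRound(s_2, k_5) = 0xC294
s_4 = InvRound(s_3, k_4) = 0xABAD
s_5 = InvRound(s_4, k_3) = 0xCBB2
s_6 = InvRound(s_5, k_2) = 0x8B65
s_7 = InvRound(s_6, k_1) = 0xE85F
s_8 = InvRound(s_7, k_0) = 0x2B94

0x2B94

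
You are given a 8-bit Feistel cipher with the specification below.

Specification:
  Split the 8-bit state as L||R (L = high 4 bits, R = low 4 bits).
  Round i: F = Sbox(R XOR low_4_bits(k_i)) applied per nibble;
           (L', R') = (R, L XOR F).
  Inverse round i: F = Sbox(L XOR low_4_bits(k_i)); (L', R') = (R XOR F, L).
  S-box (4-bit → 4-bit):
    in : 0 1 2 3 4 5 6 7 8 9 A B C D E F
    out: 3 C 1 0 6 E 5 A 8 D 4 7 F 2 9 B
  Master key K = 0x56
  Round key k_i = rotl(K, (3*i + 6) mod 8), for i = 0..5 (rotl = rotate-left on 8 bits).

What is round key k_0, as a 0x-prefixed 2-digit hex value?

K = 0x56
k_0 = rotl(K, (3*0+6) mod 8) = rotl(K, 6) = 0x95

0x95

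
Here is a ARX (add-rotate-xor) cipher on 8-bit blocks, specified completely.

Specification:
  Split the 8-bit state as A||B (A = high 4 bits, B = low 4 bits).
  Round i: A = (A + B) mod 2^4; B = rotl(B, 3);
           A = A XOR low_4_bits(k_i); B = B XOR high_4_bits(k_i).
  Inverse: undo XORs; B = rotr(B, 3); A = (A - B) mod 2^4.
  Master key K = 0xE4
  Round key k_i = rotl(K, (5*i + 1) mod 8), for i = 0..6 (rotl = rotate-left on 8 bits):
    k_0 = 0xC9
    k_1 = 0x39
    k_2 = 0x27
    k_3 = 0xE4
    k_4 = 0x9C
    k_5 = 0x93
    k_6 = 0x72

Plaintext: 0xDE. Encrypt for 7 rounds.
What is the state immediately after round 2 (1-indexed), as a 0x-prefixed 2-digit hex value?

s_0 = plaintext = 0xDE
s_1 = Round(s_0, k_0) = 0x2B
s_2 = Round(s_1, k_1) = 0x4E
s_3 = Round(s_2, k_2) = 0x55
s_4 = Round(s_3, k_3) = 0xE4
s_5 = Round(s_4, k_4) = 0xEB
s_6 = Round(s_5, k_5) = 0xA4
s_7 = Round(s_6, k_6) = 0xC5

0x4E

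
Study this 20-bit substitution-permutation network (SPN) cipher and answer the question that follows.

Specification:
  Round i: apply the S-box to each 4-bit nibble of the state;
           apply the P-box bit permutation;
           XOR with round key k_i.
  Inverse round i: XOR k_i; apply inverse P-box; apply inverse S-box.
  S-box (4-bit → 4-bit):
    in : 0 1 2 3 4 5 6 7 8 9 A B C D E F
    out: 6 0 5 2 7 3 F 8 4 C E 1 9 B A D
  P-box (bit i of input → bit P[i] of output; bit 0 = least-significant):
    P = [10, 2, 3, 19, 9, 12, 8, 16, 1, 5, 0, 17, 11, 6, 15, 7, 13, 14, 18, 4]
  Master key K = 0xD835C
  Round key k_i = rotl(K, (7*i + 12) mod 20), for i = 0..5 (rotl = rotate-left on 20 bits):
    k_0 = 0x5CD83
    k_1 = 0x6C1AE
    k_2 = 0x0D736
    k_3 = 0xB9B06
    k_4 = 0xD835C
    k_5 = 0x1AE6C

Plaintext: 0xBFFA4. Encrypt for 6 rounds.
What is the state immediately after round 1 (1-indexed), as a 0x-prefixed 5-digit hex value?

0x6700C

s_0 = plaintext = 0xBFFA4
s_1 = Round(s_0, k_0) = 0x6700C
s_2 = Round(s_1, k_1) = 0xAB41F
s_3 = Round(s_2, k_2) = 0xC9B0D
s_4 = Round(s_3, k_3) = 0x32E90
s_5 = Round(s_4, k_4) = 0xE4A70
s_6 = Round(s_5, k_5) = 0x26611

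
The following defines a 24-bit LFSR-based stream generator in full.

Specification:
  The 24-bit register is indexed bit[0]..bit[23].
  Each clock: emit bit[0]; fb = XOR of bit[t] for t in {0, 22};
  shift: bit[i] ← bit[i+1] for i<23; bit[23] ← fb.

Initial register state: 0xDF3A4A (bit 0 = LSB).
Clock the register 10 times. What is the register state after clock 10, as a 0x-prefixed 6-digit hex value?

0x2F77CE

reg_0 = 0xDF3A4A
clock 1: out=0, reg = 0xEF9D25
clock 2: out=1, reg = 0x77CE92
clock 3: out=0, reg = 0xBBE749
clock 4: out=1, reg = 0xDDF3A4
clock 5: out=0, reg = 0xEEF9D2
clock 6: out=0, reg = 0xF77CE9
clock 7: out=1, reg = 0x7BBE74
clock 8: out=0, reg = 0xBDDF3A
clock 9: out=0, reg = 0x5EEF9D
clock 10: out=1, reg = 0x2F77CE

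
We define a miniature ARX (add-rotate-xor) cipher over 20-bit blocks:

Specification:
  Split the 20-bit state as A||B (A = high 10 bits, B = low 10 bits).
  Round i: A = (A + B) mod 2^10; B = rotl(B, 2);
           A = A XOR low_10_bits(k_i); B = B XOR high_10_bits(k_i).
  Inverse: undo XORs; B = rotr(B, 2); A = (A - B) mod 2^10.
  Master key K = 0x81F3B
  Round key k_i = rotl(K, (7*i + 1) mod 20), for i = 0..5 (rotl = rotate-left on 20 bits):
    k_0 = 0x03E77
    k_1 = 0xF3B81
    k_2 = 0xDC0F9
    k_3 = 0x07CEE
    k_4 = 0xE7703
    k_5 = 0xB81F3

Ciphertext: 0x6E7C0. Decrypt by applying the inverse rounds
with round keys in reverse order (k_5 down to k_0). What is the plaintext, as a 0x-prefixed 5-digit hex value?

s_0 = ciphertext = 0x6E7C0
s_1 = InvRound(s_0, k_5) = 0x00848
s_2 = InvRound(s_1, k_4) = 0x431F5
s_3 = InvRound(s_2, k_3) = 0xDA27A
s_4 = InvRound(s_3, k_2) = 0x53E42
s_5 = InvRound(s_4, k_1) = 0x9AC63
s_6 = InvRound(s_5, k_0) = 0x0041B

0x0041B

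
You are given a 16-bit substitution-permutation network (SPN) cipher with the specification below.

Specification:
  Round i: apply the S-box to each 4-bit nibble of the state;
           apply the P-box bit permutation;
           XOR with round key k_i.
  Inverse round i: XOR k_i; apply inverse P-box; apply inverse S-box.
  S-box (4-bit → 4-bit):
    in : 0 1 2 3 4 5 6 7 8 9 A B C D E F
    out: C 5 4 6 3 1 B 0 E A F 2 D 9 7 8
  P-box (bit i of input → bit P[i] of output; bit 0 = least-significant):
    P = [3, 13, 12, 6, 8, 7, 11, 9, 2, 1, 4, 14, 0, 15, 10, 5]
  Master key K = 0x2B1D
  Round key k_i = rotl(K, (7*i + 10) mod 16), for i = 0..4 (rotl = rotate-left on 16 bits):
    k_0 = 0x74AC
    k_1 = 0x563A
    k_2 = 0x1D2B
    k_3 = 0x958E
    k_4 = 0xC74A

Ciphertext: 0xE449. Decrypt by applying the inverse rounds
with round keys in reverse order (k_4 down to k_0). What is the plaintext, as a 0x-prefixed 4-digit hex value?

s_0 = ciphertext = 0xE449
s_1 = InvRound(s_0, k_4) = 0x5BDB
s_2 = InvRound(s_1, k_3) = 0xEC0F
s_3 = InvRound(s_2, k_2) = 0x9D53
s_4 = InvRound(s_3, k_1) = 0x6FCD
s_5 = InvRound(s_4, k_0) = 0xD7C0

0xD7C0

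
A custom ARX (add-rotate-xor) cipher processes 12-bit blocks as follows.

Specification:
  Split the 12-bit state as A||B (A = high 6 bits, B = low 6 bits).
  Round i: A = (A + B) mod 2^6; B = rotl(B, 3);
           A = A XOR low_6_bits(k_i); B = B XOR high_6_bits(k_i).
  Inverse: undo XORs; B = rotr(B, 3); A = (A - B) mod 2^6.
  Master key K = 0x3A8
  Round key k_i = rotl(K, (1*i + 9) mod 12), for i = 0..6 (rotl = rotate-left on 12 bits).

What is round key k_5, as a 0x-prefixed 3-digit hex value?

0xEA0

K = 0x3A8
k_0 = rotl(K, (1*0+9) mod 12) = rotl(K, 9) = 0x075
k_1 = rotl(K, (1*1+9) mod 12) = rotl(K, 10) = 0x0EA
k_2 = rotl(K, (1*2+9) mod 12) = rotl(K, 11) = 0x1D4
k_3 = rotl(K, (1*3+9) mod 12) = rotl(K, 0) = 0x3A8
k_4 = rotl(K, (1*4+9) mod 12) = rotl(K, 1) = 0x750
k_5 = rotl(K, (1*5+9) mod 12) = rotl(K, 2) = 0xEA0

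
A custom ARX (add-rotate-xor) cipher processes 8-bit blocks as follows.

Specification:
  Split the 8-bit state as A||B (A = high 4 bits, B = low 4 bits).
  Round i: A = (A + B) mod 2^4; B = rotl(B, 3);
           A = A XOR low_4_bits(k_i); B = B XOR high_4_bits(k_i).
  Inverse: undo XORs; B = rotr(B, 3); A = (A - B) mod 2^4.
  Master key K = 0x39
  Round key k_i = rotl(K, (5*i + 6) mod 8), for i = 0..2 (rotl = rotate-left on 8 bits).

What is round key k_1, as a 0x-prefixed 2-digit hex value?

0xC9

K = 0x39
k_0 = rotl(K, (5*0+6) mod 8) = rotl(K, 6) = 0x4E
k_1 = rotl(K, (5*1+6) mod 8) = rotl(K, 3) = 0xC9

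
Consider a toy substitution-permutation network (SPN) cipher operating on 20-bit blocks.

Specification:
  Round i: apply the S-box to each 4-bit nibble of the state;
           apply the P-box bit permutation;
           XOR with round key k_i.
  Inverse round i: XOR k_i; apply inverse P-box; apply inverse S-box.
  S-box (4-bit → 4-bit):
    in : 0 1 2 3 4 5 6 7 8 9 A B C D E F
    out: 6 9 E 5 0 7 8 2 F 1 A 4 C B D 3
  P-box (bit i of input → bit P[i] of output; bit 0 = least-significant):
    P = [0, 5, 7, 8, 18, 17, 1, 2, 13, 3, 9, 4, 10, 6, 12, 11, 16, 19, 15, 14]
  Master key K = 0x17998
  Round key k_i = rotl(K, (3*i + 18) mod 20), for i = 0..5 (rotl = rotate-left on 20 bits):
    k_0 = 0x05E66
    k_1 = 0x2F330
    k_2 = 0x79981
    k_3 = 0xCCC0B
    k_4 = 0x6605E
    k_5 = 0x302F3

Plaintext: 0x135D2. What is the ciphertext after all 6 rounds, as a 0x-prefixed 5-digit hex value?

0x448E4

s_0 = plaintext = 0x135D2
s_1 = Round(s_0, k_0) = 0x729CA
s_2 = Round(s_1, k_1) = 0xACA56
s_3 = Round(s_2, k_2) = 0x9C09B
s_4 = Round(s_3, k_3) = 0x9D683
s_5 = Round(s_4, k_4) = 0x16C89
s_6 = Round(s_5, k_5) = 0x448E4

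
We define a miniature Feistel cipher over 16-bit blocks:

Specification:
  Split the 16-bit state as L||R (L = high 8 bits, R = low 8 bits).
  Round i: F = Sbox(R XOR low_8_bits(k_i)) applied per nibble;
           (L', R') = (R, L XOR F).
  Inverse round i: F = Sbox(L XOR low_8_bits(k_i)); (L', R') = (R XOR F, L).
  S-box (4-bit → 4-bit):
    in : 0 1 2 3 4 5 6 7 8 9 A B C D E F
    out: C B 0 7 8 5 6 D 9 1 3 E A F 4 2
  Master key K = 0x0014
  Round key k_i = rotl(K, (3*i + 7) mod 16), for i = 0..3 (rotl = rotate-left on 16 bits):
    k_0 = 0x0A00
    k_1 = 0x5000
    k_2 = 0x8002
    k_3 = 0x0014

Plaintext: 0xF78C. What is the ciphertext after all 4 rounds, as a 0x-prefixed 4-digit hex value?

s_0 = plaintext = 0xF78C
s_1 = Round(s_0, k_0) = 0x8C6D
s_2 = Round(s_1, k_1) = 0x6DE3
s_3 = Round(s_2, k_2) = 0xE326
s_4 = Round(s_3, k_3) = 0x2693

0x2693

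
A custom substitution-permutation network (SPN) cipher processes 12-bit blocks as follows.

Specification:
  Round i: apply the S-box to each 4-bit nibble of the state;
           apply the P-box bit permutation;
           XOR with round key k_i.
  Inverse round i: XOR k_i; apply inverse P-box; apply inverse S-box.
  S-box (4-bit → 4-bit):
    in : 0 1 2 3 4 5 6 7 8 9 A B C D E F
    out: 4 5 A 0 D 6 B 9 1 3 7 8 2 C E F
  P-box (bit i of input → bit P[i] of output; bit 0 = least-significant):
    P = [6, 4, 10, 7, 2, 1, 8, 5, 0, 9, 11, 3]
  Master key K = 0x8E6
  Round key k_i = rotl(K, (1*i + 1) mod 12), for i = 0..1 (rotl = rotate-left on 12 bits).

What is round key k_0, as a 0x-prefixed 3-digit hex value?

0x1CD

K = 0x8E6
k_0 = rotl(K, (1*0+1) mod 12) = rotl(K, 1) = 0x1CD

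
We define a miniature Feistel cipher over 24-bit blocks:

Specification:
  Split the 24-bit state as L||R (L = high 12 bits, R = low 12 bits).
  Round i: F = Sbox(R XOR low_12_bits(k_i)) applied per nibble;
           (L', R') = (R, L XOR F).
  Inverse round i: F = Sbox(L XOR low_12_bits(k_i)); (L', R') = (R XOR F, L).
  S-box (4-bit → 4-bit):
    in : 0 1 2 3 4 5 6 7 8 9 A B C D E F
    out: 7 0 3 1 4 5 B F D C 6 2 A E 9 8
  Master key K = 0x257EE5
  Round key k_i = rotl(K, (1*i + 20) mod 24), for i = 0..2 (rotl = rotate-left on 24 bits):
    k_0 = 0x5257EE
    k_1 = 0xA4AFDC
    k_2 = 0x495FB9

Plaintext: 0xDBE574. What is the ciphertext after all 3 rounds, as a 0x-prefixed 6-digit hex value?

0x510814

s_0 = plaintext = 0xDBE574
s_1 = Round(s_0, k_0) = 0x574E78
s_2 = Round(s_1, k_1) = 0xE78510
s_3 = Round(s_2, k_2) = 0x510814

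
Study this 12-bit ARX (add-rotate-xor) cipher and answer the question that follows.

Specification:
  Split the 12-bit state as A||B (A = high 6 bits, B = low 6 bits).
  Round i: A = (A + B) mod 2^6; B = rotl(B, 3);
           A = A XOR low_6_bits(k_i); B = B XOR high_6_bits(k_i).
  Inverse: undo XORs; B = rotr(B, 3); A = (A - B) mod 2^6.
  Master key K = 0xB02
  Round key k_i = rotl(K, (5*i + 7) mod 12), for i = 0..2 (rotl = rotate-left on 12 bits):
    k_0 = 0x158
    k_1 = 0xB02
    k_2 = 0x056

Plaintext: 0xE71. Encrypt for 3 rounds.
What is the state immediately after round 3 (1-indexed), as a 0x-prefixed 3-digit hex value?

s_0 = plaintext = 0xE71
s_1 = Round(s_0, k_0) = 0xC8B
s_2 = Round(s_1, k_1) = 0xFF5
s_3 = Round(s_2, k_2) = 0x8AF

0x8AF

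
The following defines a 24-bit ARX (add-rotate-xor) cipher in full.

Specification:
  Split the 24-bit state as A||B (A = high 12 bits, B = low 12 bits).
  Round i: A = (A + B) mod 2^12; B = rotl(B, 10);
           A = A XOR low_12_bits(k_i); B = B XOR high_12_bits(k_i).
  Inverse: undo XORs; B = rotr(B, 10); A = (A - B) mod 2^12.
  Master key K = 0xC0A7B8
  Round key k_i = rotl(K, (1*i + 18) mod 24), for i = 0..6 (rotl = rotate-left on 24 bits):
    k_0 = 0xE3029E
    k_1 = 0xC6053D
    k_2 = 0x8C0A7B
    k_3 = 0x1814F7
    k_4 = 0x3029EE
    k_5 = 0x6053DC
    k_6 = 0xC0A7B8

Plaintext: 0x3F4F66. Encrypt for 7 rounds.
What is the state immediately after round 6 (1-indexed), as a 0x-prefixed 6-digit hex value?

0x2A4E57

s_0 = plaintext = 0x3F4F66
s_1 = Round(s_0, k_0) = 0x1C45E9
s_2 = Round(s_1, k_1) = 0x29091A
s_3 = Round(s_2, k_2) = 0x1D1286
s_4 = Round(s_3, k_3) = 0x0A0920
s_5 = Round(s_4, k_4) = 0x02E14A
s_6 = Round(s_5, k_5) = 0x2A4E57
s_7 = Round(s_6, k_6) = 0x74339F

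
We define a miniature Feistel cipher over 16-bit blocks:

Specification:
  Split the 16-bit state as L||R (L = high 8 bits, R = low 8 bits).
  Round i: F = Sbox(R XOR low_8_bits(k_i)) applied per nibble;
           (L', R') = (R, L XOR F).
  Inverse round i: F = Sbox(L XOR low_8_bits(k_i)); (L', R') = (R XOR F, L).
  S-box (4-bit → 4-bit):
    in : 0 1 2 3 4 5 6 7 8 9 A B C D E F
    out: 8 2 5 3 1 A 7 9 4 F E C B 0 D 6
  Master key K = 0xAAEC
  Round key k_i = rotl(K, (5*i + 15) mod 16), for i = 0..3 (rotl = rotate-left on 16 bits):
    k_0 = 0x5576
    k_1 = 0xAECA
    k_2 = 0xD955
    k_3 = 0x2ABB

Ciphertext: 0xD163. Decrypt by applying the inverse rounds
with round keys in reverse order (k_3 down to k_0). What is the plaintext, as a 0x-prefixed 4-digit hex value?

s_0 = ciphertext = 0xD163
s_1 = InvRound(s_0, k_3) = 0x1DD1
s_2 = InvRound(s_1, k_2) = 0xC51D
s_3 = InvRound(s_2, k_1) = 0x9BC5
s_4 = InvRound(s_3, k_0) = 0x159B

0x159B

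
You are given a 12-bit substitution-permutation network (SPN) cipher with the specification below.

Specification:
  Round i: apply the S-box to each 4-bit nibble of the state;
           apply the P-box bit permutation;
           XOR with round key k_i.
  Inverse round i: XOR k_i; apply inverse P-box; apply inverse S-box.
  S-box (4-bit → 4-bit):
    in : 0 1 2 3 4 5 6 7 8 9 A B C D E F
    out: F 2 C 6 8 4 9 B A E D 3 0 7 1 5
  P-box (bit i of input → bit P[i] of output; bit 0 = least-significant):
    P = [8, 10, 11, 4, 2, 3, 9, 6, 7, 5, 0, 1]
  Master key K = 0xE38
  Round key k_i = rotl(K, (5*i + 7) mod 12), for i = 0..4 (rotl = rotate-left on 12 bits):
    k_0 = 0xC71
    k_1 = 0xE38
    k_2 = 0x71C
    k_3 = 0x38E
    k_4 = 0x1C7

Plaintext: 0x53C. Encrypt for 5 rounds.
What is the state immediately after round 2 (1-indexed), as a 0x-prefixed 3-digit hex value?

0xAE4

s_0 = plaintext = 0x53C
s_1 = Round(s_0, k_0) = 0xE78
s_2 = Round(s_1, k_1) = 0xAE4
s_3 = Round(s_2, k_2) = 0x78B
s_4 = Round(s_3, k_3) = 0x664
s_5 = Round(s_4, k_4) = 0x111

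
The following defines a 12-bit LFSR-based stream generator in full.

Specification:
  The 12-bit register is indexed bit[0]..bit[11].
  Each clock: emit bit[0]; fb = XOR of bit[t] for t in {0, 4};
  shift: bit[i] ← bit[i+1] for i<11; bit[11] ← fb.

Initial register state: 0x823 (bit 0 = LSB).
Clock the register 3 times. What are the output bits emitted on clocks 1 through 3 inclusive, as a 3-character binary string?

110

reg_0 = 0x823
clock 1: out=1, reg = 0xC11
clock 2: out=1, reg = 0x608
clock 3: out=0, reg = 0x304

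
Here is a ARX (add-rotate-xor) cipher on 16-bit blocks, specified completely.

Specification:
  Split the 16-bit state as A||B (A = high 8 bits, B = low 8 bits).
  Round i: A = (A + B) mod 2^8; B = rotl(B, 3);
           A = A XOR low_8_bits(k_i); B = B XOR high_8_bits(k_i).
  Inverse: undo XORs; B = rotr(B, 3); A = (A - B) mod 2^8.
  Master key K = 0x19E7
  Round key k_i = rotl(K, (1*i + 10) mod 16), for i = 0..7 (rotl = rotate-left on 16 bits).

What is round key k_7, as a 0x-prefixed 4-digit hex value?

0x33CE

K = 0x19E7
k_0 = rotl(K, (1*0+10) mod 16) = rotl(K, 10) = 0x9C67
k_1 = rotl(K, (1*1+10) mod 16) = rotl(K, 11) = 0x38CF
k_2 = rotl(K, (1*2+10) mod 16) = rotl(K, 12) = 0x719E
k_3 = rotl(K, (1*3+10) mod 16) = rotl(K, 13) = 0xE33C
k_4 = rotl(K, (1*4+10) mod 16) = rotl(K, 14) = 0xC679
k_5 = rotl(K, (1*5+10) mod 16) = rotl(K, 15) = 0x8CF3
k_6 = rotl(K, (1*6+10) mod 16) = rotl(K, 0) = 0x19E7
k_7 = rotl(K, (1*7+10) mod 16) = rotl(K, 1) = 0x33CE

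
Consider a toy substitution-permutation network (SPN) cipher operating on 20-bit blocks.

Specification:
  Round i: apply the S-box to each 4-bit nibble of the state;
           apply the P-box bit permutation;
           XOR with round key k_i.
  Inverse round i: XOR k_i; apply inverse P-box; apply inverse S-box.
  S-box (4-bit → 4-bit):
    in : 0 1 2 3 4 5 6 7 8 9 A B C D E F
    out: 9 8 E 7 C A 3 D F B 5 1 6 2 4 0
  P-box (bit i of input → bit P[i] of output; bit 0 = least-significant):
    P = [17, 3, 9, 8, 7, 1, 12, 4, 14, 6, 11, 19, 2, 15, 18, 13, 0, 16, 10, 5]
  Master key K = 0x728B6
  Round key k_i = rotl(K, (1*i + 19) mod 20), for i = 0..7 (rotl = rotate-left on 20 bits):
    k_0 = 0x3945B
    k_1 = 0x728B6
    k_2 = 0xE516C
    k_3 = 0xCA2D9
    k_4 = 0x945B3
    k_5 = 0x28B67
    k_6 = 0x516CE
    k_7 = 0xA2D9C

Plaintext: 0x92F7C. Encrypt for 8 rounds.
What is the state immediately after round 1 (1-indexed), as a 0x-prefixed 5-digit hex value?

0x626E2

s_0 = plaintext = 0x92F7C
s_1 = Round(s_0, k_0) = 0x626E2
s_2 = Round(s_1, k_1) = 0x2DBFF
s_3 = Round(s_2, k_2) = 0xF954C
s_4 = Round(s_3, k_3) = 0x41085
s_5 = Round(s_4, k_4) = 0x13009
s_6 = Round(s_5, k_5) = 0xC4ADB
s_7 = Round(s_6, k_6) = 0x27ACC
s_8 = Round(s_7, k_7) = 0xF53B2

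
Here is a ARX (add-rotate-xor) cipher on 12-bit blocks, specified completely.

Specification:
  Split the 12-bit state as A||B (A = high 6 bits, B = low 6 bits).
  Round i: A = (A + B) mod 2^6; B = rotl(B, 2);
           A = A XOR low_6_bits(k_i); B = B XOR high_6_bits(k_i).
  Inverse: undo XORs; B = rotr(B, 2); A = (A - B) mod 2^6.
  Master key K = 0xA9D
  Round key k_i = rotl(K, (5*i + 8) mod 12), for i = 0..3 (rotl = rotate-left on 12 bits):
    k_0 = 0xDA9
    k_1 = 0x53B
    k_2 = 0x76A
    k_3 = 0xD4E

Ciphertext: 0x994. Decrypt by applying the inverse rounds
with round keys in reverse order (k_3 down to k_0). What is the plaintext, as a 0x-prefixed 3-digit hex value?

s_0 = ciphertext = 0x994
s_1 = InvRound(s_0, k_3) = 0x418
s_2 = InvRound(s_1, k_2) = 0xA51
s_3 = InvRound(s_2, k_1) = 0x051
s_4 = InvRound(s_3, k_0) = 0xBF9

0xBF9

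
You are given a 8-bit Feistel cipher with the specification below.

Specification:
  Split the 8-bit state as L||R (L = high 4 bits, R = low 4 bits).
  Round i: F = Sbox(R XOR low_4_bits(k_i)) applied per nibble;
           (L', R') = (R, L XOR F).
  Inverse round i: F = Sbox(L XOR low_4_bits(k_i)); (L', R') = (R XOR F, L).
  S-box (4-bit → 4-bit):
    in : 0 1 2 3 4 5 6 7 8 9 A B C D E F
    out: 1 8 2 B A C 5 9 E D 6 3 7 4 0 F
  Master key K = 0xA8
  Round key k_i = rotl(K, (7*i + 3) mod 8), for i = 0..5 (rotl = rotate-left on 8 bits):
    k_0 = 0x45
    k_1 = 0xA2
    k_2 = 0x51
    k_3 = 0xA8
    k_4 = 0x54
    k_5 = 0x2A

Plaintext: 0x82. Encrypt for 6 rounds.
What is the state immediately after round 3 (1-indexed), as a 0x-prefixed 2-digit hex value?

s_0 = plaintext = 0x82
s_1 = Round(s_0, k_0) = 0x21
s_2 = Round(s_1, k_1) = 0x19
s_3 = Round(s_2, k_2) = 0x9F
s_4 = Round(s_3, k_3) = 0xF0
s_5 = Round(s_4, k_4) = 0x05
s_6 = Round(s_5, k_5) = 0x5F

0x9F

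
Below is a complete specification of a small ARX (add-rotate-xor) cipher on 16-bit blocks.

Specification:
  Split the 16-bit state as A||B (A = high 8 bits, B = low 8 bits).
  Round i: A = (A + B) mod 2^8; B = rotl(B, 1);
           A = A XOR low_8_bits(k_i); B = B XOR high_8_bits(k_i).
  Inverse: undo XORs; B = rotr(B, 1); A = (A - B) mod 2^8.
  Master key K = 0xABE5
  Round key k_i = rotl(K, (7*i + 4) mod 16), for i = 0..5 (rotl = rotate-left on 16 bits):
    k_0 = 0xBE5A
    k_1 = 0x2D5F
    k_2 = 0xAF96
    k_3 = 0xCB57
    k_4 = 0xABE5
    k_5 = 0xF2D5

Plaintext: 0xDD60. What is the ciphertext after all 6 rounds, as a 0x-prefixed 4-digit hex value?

s_0 = plaintext = 0xDD60
s_1 = Round(s_0, k_0) = 0x677E
s_2 = Round(s_1, k_1) = 0xBAD1
s_3 = Round(s_2, k_2) = 0x1D0C
s_4 = Round(s_3, k_3) = 0x7ED3
s_5 = Round(s_4, k_4) = 0xB40C
s_6 = Round(s_5, k_5) = 0x15EA

0x15EA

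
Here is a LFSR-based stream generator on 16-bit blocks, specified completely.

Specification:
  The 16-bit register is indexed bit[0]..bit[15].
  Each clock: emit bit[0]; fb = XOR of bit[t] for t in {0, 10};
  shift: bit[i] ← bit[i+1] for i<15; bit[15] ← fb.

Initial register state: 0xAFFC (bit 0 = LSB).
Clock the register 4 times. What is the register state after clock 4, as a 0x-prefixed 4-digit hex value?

reg_0 = 0xAFFC
clock 1: out=0, reg = 0xD7FE
clock 2: out=0, reg = 0xEBFF
clock 3: out=1, reg = 0xF5FF
clock 4: out=1, reg = 0x7AFF

0x7AFF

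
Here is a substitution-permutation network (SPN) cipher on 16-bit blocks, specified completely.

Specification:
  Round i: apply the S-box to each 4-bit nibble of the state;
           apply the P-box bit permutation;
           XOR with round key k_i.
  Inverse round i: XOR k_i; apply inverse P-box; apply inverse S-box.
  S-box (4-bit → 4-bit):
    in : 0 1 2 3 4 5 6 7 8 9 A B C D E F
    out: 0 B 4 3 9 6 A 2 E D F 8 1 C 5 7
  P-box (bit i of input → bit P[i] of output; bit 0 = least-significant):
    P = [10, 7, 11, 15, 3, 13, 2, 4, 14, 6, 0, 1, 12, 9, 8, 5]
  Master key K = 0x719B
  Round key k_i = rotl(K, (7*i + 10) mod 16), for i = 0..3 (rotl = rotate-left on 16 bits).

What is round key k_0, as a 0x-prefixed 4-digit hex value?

0x6DC6

K = 0x719B
k_0 = rotl(K, (7*0+10) mod 16) = rotl(K, 10) = 0x6DC6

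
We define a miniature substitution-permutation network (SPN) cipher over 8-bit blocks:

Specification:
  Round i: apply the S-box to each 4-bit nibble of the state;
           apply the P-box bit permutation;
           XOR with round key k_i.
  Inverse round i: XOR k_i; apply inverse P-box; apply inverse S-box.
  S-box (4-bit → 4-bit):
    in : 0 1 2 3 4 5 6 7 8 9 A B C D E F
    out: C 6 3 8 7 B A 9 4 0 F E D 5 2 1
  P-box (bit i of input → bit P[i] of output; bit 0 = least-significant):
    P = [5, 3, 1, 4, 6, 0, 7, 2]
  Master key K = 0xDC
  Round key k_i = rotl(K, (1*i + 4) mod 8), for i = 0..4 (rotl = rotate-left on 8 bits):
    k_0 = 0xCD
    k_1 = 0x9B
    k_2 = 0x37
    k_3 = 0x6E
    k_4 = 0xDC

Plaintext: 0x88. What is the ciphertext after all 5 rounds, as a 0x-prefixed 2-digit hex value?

s_0 = plaintext = 0x88
s_1 = Round(s_0, k_0) = 0x4F
s_2 = Round(s_1, k_1) = 0x7A
s_3 = Round(s_2, k_2) = 0x49
s_4 = Round(s_3, k_3) = 0xAF
s_5 = Round(s_4, k_4) = 0x39

0x39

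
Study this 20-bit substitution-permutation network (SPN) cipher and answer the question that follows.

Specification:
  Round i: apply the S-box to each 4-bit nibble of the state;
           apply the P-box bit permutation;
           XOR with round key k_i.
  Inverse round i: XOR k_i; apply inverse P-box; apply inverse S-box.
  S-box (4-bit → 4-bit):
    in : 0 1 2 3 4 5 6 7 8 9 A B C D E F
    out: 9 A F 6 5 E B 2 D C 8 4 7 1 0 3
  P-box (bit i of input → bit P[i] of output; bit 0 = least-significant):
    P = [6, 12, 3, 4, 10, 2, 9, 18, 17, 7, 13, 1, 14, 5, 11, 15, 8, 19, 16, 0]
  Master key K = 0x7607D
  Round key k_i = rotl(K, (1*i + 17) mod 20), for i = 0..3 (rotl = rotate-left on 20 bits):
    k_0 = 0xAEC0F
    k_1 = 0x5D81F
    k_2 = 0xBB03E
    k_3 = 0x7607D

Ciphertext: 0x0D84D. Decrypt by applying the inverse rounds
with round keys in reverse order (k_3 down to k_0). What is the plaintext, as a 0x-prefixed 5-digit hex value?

0xE2D9D

s_0 = ciphertext = 0x0D84D
s_1 = InvRound(s_0, k_3) = 0xB54A1
s_2 = InvRound(s_1, k_2) = 0xA05F9
s_3 = InvRound(s_2, k_1) = 0xC266F
s_4 = InvRound(s_3, k_0) = 0xE2D9D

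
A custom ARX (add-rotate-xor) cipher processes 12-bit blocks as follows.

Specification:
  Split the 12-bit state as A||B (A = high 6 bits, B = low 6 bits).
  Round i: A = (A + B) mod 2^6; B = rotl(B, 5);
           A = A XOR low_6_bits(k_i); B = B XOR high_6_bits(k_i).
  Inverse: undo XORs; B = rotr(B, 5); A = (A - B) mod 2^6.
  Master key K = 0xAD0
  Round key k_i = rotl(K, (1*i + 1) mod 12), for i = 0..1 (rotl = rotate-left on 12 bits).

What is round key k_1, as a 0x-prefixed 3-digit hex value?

K = 0xAD0
k_0 = rotl(K, (1*0+1) mod 12) = rotl(K, 1) = 0x5A1
k_1 = rotl(K, (1*1+1) mod 12) = rotl(K, 2) = 0xB42

0xB42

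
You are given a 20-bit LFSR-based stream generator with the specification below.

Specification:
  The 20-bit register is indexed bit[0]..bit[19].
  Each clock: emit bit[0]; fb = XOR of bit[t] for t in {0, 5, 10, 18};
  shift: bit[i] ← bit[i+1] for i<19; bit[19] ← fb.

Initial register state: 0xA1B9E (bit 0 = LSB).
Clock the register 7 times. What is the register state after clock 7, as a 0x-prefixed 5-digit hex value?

0x7D437

reg_0 = 0xA1B9E
clock 1: out=0, reg = 0x50DCF
clock 2: out=1, reg = 0xA86E7
clock 3: out=1, reg = 0xD4373
clock 4: out=1, reg = 0xEA1B9
clock 5: out=1, reg = 0xF50DC
clock 6: out=0, reg = 0xFA86E
clock 7: out=0, reg = 0x7D437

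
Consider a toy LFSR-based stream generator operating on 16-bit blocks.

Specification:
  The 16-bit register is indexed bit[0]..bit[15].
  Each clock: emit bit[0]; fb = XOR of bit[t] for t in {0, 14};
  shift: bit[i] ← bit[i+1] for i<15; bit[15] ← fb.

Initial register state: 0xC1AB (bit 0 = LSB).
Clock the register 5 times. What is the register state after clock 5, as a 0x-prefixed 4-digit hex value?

reg_0 = 0xC1AB
clock 1: out=1, reg = 0x60D5
clock 2: out=1, reg = 0x306A
clock 3: out=0, reg = 0x1835
clock 4: out=1, reg = 0x8C1A
clock 5: out=0, reg = 0x460D

0x460D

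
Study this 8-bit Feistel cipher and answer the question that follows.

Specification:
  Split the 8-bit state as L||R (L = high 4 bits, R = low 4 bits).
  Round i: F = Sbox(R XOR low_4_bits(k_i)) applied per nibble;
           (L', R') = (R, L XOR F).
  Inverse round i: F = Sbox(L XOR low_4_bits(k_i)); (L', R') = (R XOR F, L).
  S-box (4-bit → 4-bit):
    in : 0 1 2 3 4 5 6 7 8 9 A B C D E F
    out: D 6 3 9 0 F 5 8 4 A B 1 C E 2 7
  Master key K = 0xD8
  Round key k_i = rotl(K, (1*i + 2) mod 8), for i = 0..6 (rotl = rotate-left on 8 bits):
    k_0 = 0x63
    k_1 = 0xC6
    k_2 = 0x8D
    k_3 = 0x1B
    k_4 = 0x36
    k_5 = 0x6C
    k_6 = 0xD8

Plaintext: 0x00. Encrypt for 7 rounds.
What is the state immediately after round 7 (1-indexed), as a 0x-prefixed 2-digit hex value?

s_0 = plaintext = 0x00
s_1 = Round(s_0, k_0) = 0x09
s_2 = Round(s_1, k_1) = 0x97
s_3 = Round(s_2, k_2) = 0x72
s_4 = Round(s_3, k_3) = 0x2D
s_5 = Round(s_4, k_4) = 0xD3
s_6 = Round(s_5, k_5) = 0x3A
s_7 = Round(s_6, k_6) = 0xA0

0xA0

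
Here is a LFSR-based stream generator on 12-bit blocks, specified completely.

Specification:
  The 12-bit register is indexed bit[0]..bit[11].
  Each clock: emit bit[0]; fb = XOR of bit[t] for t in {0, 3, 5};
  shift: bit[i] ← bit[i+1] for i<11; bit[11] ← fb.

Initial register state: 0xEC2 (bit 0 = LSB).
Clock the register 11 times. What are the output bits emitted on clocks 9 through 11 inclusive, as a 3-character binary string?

011

reg_0 = 0xEC2
clock 1: out=0, reg = 0x761
clock 2: out=1, reg = 0x3B0
clock 3: out=0, reg = 0x9D8
clock 4: out=0, reg = 0xCEC
clock 5: out=0, reg = 0x676
clock 6: out=0, reg = 0xB3B
clock 7: out=1, reg = 0xD9D
clock 8: out=1, reg = 0x6CE
clock 9: out=0, reg = 0xB67
clock 10: out=1, reg = 0x5B3
clock 11: out=1, reg = 0x2D9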